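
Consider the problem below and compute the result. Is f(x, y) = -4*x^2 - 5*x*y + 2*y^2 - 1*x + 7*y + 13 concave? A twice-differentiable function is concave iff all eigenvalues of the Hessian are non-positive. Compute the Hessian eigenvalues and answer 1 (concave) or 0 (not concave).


The Hessian of f(x,y) = -4*x^2 - 5*x*y + 2*y^2 - 1*x + 7*y + 13 is:
H = [[-8, -5], [-5, 4]]
Trace = -8 + 4 = -4
Determinant = -8*4 - (-5)^2 = -57
Discriminant = (-4)^2 - 4*-57 = 244.0
Eigenvalues: lambda_1 = -9.8102, lambda_2 = 5.8102
The function is not concave.

0


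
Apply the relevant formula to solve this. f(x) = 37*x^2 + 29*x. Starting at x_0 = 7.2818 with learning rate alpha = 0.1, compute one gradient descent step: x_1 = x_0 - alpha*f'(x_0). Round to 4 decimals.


We compute the gradient at x_0 and apply the update.
f'(x) = 74*x + 29
f'(7.2818) = 74*7.2818 + 29 = 567.8532
x_1 = 7.2818 - 0.1*567.8532 = -49.5035


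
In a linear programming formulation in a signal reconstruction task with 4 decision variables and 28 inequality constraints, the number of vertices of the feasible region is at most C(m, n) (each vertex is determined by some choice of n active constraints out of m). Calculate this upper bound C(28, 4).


Each vertex corresponds to some choice of n active constraints out of m, so the number of vertices is at most C(m, n) = m! / (n!(m-n)!).
m = 28, n = 4
Numerator: 28 * 27 * 26 * 25
Denominator: 4! = 24
C(28, 4) = 20475


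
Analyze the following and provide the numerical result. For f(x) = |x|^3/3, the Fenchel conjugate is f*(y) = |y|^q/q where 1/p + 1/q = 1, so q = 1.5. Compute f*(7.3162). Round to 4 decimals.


The conjugate exponent q satisfies 1/p + 1/q = 1.
p = 3, so q = 3/(3 - 1) = 1.5
|y|^q = 7.3162^1.5 = 19.7892
f*(7.3162) = 19.7892 / 1.5 = 13.1928


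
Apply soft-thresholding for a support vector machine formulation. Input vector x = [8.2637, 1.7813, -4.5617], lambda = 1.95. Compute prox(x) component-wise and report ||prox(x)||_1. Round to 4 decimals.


Soft-thresholding with lambda = 1.95:
prox(8.2637) = sign(8.2637)*max(|8.2637| - 1.95, 0) = 6.3137
prox(1.7813) = sign(1.7813)*max(|1.7813| - 1.95, 0) = 0.0
prox(-4.5617) = sign(-4.5617)*max(|-4.5617| - 1.95, 0) = -2.6117
prox(x) = [6.3137, 0.0, -2.6117]
||prox(x)||_1 = 6.3137 + 0.0 + 2.6117 = 8.9254


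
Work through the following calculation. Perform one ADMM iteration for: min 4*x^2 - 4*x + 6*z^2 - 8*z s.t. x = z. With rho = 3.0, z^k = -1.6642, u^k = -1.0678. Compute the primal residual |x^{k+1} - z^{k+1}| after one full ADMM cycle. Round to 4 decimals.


ADMM iteration with rho = 3.0, z^k = -1.6642, u^k = -1.0678
Step 1: x-update.
Minimize 4*x^2 - 4*x + (3.0/2)*(x + 1.6642 - 1.0678)^2
FOC: (2*4 + 3.0)*x = 4 + 3.0*(-1.6642 + 1.0678)
x^{k+1} = 0.201
Step 2: z-update.
Minimize 6*z^2 - 8*z + (3.0/2)*(0.201 - z - 1.0678)^2
FOC: (2*6 + 3.0)*z = 8 + 3.0*(0.201 - 1.0678)
z^{k+1} = 0.36
Step 3: u-update.
u^{k+1} = -1.0678 + 0.201 - 0.36 = -1.2268
Step 4: Primal residual = |0.201 - 0.36| = 0.159


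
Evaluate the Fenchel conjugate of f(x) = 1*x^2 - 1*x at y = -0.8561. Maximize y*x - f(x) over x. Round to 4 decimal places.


f*(y) = sup_x {y*x - a*x^2 - b*x} = sup_x {(y-b)*x - a*x^2}
FOC: (y - b) - 2a*x = 0 => x* = (y - b)/(2a)
x* = (-0.8561 + 1)/(2*1) = 0.072
f*(-0.8561) = (y-b)^2/(4a) = (-0.8561 + 1)^2/(4*1)
= 0.0207/4 = 0.0052


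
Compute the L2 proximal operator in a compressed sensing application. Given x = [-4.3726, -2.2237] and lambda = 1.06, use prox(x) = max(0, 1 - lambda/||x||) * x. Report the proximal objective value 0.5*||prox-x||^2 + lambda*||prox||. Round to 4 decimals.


Step 1: Compute ||x||.
||x|| = 4.9056
Step 2: Compute scaling factor.
scale = max(0, 1 - 1.06/4.9056) = 0.7839
Step 3: prox(x) = [-3.4278, -1.7432]
||prox(x)|| = 3.8456
Step 4: Proximal objective.
0.5*||prox-x||^2 = 0.5618
lambda*||prox|| = 4.0763
Total = 4.6381


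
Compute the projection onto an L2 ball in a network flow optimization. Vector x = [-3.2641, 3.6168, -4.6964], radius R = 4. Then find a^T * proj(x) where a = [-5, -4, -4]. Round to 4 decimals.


Step 1: Compute ||x|| (intermediates to 6 decimals).
||x|| = sqrt((-3.2641)^2 + 3.6168^2 + (-4.6964)^2) = 6.766961
Step 2: Project.
Since ||x|| > R, scale = R/||x|| = 4/6.766961 = 0.591107, proj(x) = scale * x
proj(x) = [-1.929432, 2.137916, -2.776075]
Step 3: Dot product.
a^T * proj(x) = -5*(-1.929432) - 4*2.137916 - 4*(-2.776075) = 12.1998


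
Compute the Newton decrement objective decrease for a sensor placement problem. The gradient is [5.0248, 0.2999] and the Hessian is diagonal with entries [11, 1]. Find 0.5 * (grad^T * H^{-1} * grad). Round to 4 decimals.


Step 1: H is diagonal, so H^(-1) * g = [0.4568, 0.2999].
Step 2: g^T H^(-1) g = sum_i g_i^2 / H_ii
  = (5.0248)^2/11 + (0.2999)^2/1
  = 2.2953 + 0.0899 = 2.3853
Step 3: Objective decrease = 0.5 * g^T H^(-1) g = 1.1926


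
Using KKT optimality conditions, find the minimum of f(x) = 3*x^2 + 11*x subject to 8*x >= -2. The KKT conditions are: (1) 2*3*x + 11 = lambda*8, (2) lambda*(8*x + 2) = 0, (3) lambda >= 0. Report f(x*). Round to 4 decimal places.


Step 1: Try lambda = 0 (constraint inactive).
x_unc = -11/(2*3) = -1.8333
Check: 8*-1.8333 = -14.6664 < -2 -- violated!
Step 2: Constraint must be active: 8*x = -2
x* = -2/8 = -0.25
lambda = (2*3*(-0.25) + 11)/8 = 1.1875
Step 3: Compute optimal value.
f(x*) = 3*(-0.25)^2 + 11*(-0.25) = -2.5625


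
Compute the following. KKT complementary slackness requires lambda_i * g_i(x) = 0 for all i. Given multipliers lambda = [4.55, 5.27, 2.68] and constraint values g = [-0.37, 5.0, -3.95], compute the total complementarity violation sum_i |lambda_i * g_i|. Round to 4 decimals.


KKT complementary slackness check:
lambda_1 * g_1 = 4.55 * -0.37 = -1.6835
lambda_2 * g_2 = 5.27 * 5.0 = 26.35
lambda_3 * g_3 = 2.68 * -3.95 = -10.586
Total violation = 1.6835 + 26.35 + 10.586 = 38.6195


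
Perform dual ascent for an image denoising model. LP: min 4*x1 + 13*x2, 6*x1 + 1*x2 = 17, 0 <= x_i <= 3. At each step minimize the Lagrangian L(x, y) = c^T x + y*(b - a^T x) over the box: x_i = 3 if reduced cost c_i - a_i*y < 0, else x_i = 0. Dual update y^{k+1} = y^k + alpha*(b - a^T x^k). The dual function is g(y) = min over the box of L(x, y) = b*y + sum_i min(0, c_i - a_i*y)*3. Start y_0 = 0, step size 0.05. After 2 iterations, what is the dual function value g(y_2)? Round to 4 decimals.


Dual ascent for LP: min 4*x1 + 13*x2, 6*x1 + 1*x2 = 17, 0 <= x_i <= 3
Step 1: y^k = 0.0, reduced costs: (4.0, 13.0)
  x^k = (0.0, 0.0), subgradient = b - a^T x = 17.0
  y^{k+1} = 0.0 + 0.05*17.0 = 0.85
Step 2: y^k = 0.85, reduced costs: (-1.1, 12.15)
  x^k = (3.0, 0.0), subgradient = b - a^T x = -1.0
  y^{k+1} = 0.85 + 0.05*-1.0 = 0.8
Dual objective at y_2 = 0.8: reduced costs (-0.8, 12.2), box minimizer x = (3.0, 0.0)
g(y_2) = b*y + (c1 - a1*y)*x1 + (c2 - a2*y)*x2 = 17*0.8 + (-0.8)*3.0 + 12.2*0.0 = 13.6 - 2.4 + 0.0 = 11.2


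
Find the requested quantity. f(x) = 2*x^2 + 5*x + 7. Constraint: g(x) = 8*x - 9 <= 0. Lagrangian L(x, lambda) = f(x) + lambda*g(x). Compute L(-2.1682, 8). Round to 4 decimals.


Step 1: Evaluate f(x).
f(-2.1682) = 2*(-2.1682)^2 + 5*(-2.1682) + 7 = 5.5612
Step 2: Evaluate g(x).
g(-2.1682) = 8*-2.1682 - 9 = -26.3456
Step 3: Compute Lagrangian.
L = 5.5612 + 8*-26.3456 = -205.2036


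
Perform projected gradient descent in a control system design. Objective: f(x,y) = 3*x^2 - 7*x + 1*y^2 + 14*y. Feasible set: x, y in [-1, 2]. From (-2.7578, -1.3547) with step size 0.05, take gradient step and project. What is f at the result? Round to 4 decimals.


Step 1: Compute gradient at (-2.7578, -1.3547).
grad_x = 2*3*-2.7578 - 7 = -23.5468
grad_y = 2*1*-1.3547 + 14 = 11.2906
Step 2: Gradient step.
x_raw = -2.7578 - 0.05*-23.5468 = -1.5805
y_raw = -1.3547 - 0.05*11.2906 = -1.9192
Step 3: Project onto [-1, 2].
x_proj = clip(-1.5805) = -1.0
y_proj = clip(-1.9192) = -1.0
Step 4: Evaluate f.
f(-1.0, -1.0) = -3.0


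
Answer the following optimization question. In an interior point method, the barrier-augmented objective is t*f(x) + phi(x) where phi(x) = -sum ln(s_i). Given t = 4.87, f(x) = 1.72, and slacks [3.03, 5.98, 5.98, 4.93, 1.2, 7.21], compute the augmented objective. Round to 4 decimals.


Step 1: Compute log-barrier.
ln values: [1.1086, 1.7884, 1.7884, 1.5953, 0.1823, 1.9755]
phi = -(1.1086 + 1.7884 + 1.7884 + 1.5953 + 0.1823 + 1.9755) = -8.4385
Step 2: Compute augmented objective.
t*f(x) = 4.87*1.72 = 8.3764
Total = 8.3764 - 8.4385 = -0.0621


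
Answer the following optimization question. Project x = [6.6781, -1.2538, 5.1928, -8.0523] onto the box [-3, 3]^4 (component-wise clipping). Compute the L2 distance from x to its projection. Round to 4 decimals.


Project each component onto [-3, 3].
clip(6.6781) = 3.0, clip(-1.2538) = -1.2538, clip(5.1928) = 3.0, clip(-8.0523) = -3.0
Projection = [3.0, -1.2538, 3.0, -3.0]
Squared diffs: [13.5284, 0.0, 4.8084, 25.5257]
Distance = sqrt(43.8625) = 6.6229


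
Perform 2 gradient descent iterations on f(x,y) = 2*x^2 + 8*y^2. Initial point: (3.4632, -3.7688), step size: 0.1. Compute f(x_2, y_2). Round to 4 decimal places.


Gradient descent on f(x,y) = 2*x^2 + 8*y^2.
Starting point: (3.4632, -3.7688), alpha = 0.1
Step 1: grad_x = 2*2*3.4632 = 13.8528, grad_y = 2*8*-3.7688 = -60.3008
  x_1 = 3.4632 - 0.1*13.8528 = 2.0779
  y_1 = -3.7688 - 0.1*-60.3008 = 2.2613
Step 2: grad_x = 2*2*2.0779 = 8.3117, grad_y = 2*8*2.2613 = 36.1805
  x_2 = 2.0779 - 0.1*8.3117 = 1.2468
  y_2 = 2.2613 - 0.1*36.1805 = -1.3568
f(1.2468, -1.3568) = 2*1.2468^2 + 8*(-1.3568)^2 = 17.8353


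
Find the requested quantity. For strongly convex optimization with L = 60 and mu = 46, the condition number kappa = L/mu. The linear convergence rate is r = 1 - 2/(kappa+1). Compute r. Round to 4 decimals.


Step 1: Compute the condition number.
kappa = L/mu = 60/46 = 1.3043
Step 2: Compute the convergence rate.
r = 1 - 2/(kappa + 1) = 1 - 2*mu/(L + mu) = (L - mu)/(L + mu) = 14/106 = 0.1321


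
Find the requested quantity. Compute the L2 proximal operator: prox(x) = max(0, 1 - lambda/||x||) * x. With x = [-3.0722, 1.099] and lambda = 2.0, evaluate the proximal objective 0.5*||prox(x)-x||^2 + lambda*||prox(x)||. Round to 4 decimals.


Step 1: Compute ||x||.
||x|| = 3.2629
Step 2: Compute scaling factor.
scale = max(0, 1 - 2.0/3.2629) = 0.387
Step 3: prox(x) = [-1.1891, 0.4254]
||prox(x)|| = 1.2629
Step 4: Proximal objective.
0.5*||prox-x||^2 = 2.0
lambda*||prox|| = 2.5258
Total = 4.5257


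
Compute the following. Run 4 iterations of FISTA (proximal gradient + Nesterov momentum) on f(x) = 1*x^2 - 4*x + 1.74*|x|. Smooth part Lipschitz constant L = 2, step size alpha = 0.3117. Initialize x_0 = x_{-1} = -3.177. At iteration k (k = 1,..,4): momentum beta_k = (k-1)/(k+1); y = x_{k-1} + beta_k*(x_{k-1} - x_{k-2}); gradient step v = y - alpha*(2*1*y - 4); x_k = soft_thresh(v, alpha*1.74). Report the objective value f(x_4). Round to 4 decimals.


FISTA on f(x) = 1*x^2 - 4*x + 1.74*|x|
L = 2, alpha = 0.3117
Iteration 1: beta = 0.0, y = -3.177 + 0.0*(-3.177 + 3.177) = -3.177
  grad(y) = -10.354, v = y - alpha*grad = 0.0503
  prox(v) = soft_thresh(0.0503, 0.5424) = 0.0
Iteration 2: beta = 0.3333, y = 0.0 + 0.3333*(0.0 + 3.177) = 1.059
  grad(y) = -1.882, v = y - alpha*grad = 1.6456
  prox(v) = soft_thresh(1.6456, 0.5424) = 1.1033
Iteration 3: beta = 0.5, y = 1.1033 + 0.5*(1.1033 - 0.0) = 1.6549
  grad(y) = -0.6902, v = y - alpha*grad = 1.87
  prox(v) = soft_thresh(1.87, 0.5424) = 1.3277
Iteration 4: beta = 0.6, y = 1.3277 + 0.6*(1.3277 - 1.1033) = 1.4623
  grad(y) = -1.0754, v = y - alpha*grad = 1.7975
  prox(v) = soft_thresh(1.7975, 0.5424) = 1.2552
f(x_4) = 1*1.2552^2 - 4*1.2552 + 1.74*|1.2552| = -1.2612


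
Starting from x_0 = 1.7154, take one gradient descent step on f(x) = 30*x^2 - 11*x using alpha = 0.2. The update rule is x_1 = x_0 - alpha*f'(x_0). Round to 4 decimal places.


We compute the gradient at x_0 and apply the update.
f'(x) = 60*x - 11
f'(1.7154) = 60*1.7154 - 11 = 91.924
x_1 = 1.7154 - 0.2*91.924 = -16.6694


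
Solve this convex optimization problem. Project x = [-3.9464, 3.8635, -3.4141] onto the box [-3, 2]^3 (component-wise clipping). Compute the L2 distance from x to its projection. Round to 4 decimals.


Project each component onto [-3, 2].
clip(-3.9464) = -3.0, clip(3.8635) = 2.0, clip(-3.4141) = -3.0
Projection = [-3.0, 2.0, -3.0]
Squared diffs: [0.8957, 3.4726, 0.1715]
Distance = sqrt(4.5398) = 2.1307


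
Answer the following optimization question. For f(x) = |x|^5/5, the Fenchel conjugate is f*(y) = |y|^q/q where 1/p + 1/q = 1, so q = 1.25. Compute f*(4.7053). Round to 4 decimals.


The conjugate exponent q satisfies 1/p + 1/q = 1.
p = 5, so q = 5/(5 - 1) = 1.25
|y|^q = 4.7053^1.25 = 6.93
f*(4.7053) = 6.93 / 1.25 = 5.544


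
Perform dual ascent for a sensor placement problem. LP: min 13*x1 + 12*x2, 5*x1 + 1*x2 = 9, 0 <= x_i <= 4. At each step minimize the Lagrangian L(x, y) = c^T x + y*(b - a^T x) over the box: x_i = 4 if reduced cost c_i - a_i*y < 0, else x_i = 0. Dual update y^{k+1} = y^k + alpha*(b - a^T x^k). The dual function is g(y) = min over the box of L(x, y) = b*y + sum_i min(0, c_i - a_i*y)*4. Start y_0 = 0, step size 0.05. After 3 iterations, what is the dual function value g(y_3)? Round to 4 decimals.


Dual ascent for LP: min 13*x1 + 12*x2, 5*x1 + 1*x2 = 9, 0 <= x_i <= 4
Step 1: y^k = 0.0, reduced costs: (13.0, 12.0)
  x^k = (0.0, 0.0), subgradient = b - a^T x = 9.0
  y^{k+1} = 0.0 + 0.05*9.0 = 0.45
Step 2: y^k = 0.45, reduced costs: (10.75, 11.55)
  x^k = (0.0, 0.0), subgradient = b - a^T x = 9.0
  y^{k+1} = 0.45 + 0.05*9.0 = 0.9
Step 3: y^k = 0.9, reduced costs: (8.5, 11.1)
  x^k = (0.0, 0.0), subgradient = b - a^T x = 9.0
  y^{k+1} = 0.9 + 0.05*9.0 = 1.35
Dual objective at y_3 = 1.35: reduced costs (6.25, 10.65), box minimizer x = (0.0, 0.0)
g(y_3) = b*y + (c1 - a1*y)*x1 + (c2 - a2*y)*x2 = 9*1.35 + 6.25*0.0 + 10.65*0.0 = 12.15 + 0.0 + 0.0 = 12.15


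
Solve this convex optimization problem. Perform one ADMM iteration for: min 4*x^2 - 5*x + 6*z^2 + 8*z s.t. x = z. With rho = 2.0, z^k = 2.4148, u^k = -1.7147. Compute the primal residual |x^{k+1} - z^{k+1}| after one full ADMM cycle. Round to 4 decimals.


ADMM iteration with rho = 2.0, z^k = 2.4148, u^k = -1.7147
Step 1: x-update.
Minimize 4*x^2 - 5*x + (2.0/2)*(x - 2.4148 - 1.7147)^2
FOC: (2*4 + 2.0)*x = 5 + 2.0*(2.4148 + 1.7147)
x^{k+1} = 1.3259
Step 2: z-update.
Minimize 6*z^2 + 8*z + (2.0/2)*(1.3259 - z - 1.7147)^2
FOC: (2*6 + 2.0)*z = -8 + 2.0*(1.3259 - 1.7147)
z^{k+1} = -0.627
Step 3: u-update.
u^{k+1} = -1.7147 + 1.3259 + 0.627 = 0.2382
Step 4: Primal residual = |1.3259 + 0.627| = 1.9529


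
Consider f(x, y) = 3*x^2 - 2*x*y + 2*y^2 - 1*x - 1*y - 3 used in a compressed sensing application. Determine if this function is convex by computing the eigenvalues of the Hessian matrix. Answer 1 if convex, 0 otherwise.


The Hessian of f(x,y) = 3*x^2 - 2*x*y + 2*y^2 - 1*x - 1*y - 3 is:
H = [[6, -2], [-2, 4]]
Trace = 6 + 4 = 10
Determinant = 6*4 - (-2)^2 = 20
Discriminant = (10)^2 - 4*20 = 20.0
Eigenvalues: lambda_1 = 2.7639, lambda_2 = 7.2361
The function is convex.

1


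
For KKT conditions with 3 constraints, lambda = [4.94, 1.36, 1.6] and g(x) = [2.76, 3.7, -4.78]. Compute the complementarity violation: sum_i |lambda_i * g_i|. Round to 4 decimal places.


KKT complementary slackness check:
lambda_1 * g_1 = 4.94 * 2.76 = 13.6344
lambda_2 * g_2 = 1.36 * 3.7 = 5.032
lambda_3 * g_3 = 1.6 * -4.78 = -7.648
Total violation = 13.6344 + 5.032 + 7.648 = 26.3144


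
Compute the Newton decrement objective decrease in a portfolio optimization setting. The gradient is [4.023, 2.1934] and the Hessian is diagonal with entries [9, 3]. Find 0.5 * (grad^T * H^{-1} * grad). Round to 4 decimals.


Step 1: H is diagonal, so H^(-1) * g = [0.447, 0.7311].
Step 2: g^T H^(-1) g = sum_i g_i^2 / H_ii
  = (4.023)^2/9 + (2.1934)^2/3
  = 1.7983 + 1.6037 = 3.4019
Step 3: Objective decrease = 0.5 * g^T H^(-1) g = 1.701


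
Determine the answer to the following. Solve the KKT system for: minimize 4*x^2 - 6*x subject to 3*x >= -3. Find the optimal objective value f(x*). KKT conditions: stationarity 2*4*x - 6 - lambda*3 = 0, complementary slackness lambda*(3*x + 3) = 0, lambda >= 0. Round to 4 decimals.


Step 1: Try lambda = 0 (constraint inactive).
Stationarity: 2*4*x - 6 = 0
x* = 6/(2*4) = 0.75
Check constraint: 3*0.75 = 2.25 >= -3 -- satisfied.
Step 2: Compute optimal value.
f(x*) = 4*0.75^2 - 6*0.75 = -2.25


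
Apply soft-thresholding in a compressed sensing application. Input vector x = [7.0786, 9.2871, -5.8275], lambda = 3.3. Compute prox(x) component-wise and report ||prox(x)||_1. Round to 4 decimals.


Soft-thresholding with lambda = 3.3:
prox(7.0786) = sign(7.0786)*max(|7.0786| - 3.3, 0) = 3.7786
prox(9.2871) = sign(9.2871)*max(|9.2871| - 3.3, 0) = 5.9871
prox(-5.8275) = sign(-5.8275)*max(|-5.8275| - 3.3, 0) = -2.5275
prox(x) = [3.7786, 5.9871, -2.5275]
||prox(x)||_1 = 3.7786 + 5.9871 + 2.5275 = 12.2932


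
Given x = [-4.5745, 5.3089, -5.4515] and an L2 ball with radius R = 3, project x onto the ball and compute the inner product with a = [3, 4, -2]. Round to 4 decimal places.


Step 1: Compute ||x|| (intermediates to 6 decimals).
||x|| = sqrt((-4.5745)^2 + 5.3089^2 + (-5.4515)^2) = 8.878588
Step 2: Project.
Since ||x|| > R, scale = R/||x|| = 3/8.878588 = 0.337892, proj(x) = scale * x
proj(x) = [-1.545687, 1.793835, -1.842018]
Step 3: Dot product.
a^T * proj(x) = 3*(-1.545687) + 4*1.793835 - 2*(-1.842018) = 6.2223


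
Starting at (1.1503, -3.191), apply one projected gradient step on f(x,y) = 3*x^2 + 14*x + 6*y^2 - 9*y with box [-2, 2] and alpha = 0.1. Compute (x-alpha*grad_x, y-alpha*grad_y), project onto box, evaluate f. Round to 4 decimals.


Step 1: Compute gradient at (1.1503, -3.191).
grad_x = 2*3*1.1503 + 14 = 20.9018
grad_y = 2*6*-3.191 - 9 = -47.292
Step 2: Gradient step.
x_raw = 1.1503 - 0.1*20.9018 = -0.9399
y_raw = -3.191 - 0.1*-47.292 = 1.5382
Step 3: Project onto [-2, 2].
x_proj = clip(-0.9399) = -0.9399
y_proj = clip(1.5382) = 1.5382
Step 4: Evaluate f.
f(-0.9399, 1.5382) = -10.1556


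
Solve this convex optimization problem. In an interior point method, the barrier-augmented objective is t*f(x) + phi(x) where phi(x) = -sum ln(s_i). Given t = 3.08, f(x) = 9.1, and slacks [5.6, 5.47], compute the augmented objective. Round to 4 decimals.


Step 1: Compute log-barrier.
ln values: [1.7228, 1.6993]
phi = -(1.7228 + 1.6993) = -3.422
Step 2: Compute augmented objective.
t*f(x) = 3.08*9.1 = 28.028
Total = 28.028 - 3.422 = 24.606


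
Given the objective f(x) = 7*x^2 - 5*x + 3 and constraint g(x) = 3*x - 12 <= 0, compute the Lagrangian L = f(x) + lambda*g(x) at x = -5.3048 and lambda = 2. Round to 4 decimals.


Step 1: Evaluate f(x).
f(-5.3048) = 7*(-5.3048)^2 - 5*(-5.3048) + 3 = 226.5103
Step 2: Evaluate g(x).
g(-5.3048) = 3*-5.3048 - 12 = -27.9144
Step 3: Compute Lagrangian.
L = 226.5103 + 2*-27.9144 = 170.6815


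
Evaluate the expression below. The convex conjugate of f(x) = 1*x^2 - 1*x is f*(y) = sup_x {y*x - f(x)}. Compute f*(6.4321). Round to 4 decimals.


f*(y) = sup_x {y*x - a*x^2 - b*x} = sup_x {(y-b)*x - a*x^2}
FOC: (y - b) - 2a*x = 0 => x* = (y - b)/(2a)
x* = (6.4321 + 1)/(2*1) = 3.7161
f*(6.4321) = (y-b)^2/(4a) = (6.4321 + 1)^2/(4*1)
= 55.2361/4 = 13.809


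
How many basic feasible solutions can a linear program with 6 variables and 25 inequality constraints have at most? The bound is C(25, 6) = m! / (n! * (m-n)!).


Each vertex corresponds to some choice of n active constraints out of m, so the number of vertices is at most C(m, n) = m! / (n!(m-n)!).
m = 25, n = 6
Numerator: 25 * 24 * 23 * 22 * 21 * 20
Denominator: 6! = 720
C(25, 6) = 177100


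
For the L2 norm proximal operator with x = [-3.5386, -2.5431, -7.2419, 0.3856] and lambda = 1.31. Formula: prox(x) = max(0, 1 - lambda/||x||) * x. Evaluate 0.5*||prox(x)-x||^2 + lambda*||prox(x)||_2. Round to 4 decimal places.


Step 1: Compute ||x||.
||x|| = 8.4607
Step 2: Compute scaling factor.
scale = max(0, 1 - 1.31/8.4607) = 0.8452
Step 3: prox(x) = [-2.9907, -2.1493, -6.1206, 0.3259]
||prox(x)|| = 7.1507
Step 4: Proximal objective.
0.5*||prox-x||^2 = 0.8581
lambda*||prox|| = 9.3674
Total = 10.2254


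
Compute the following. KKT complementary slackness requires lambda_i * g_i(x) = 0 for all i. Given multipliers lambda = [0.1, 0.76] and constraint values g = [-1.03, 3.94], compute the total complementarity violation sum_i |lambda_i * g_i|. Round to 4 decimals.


KKT complementary slackness check:
lambda_1 * g_1 = 0.1 * -1.03 = -0.103
lambda_2 * g_2 = 0.76 * 3.94 = 2.9944
Total violation = 0.103 + 2.9944 = 3.0974


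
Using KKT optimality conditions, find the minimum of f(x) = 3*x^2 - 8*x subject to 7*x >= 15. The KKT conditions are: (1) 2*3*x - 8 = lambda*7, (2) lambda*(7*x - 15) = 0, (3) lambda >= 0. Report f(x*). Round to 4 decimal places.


Step 1: Try lambda = 0 (constraint inactive).
x_unc = 8/(2*3) = 1.3333
Check: 7*1.3333 = 9.3331 < 15 -- violated!
Step 2: Constraint must be active: 7*x = 15
x* = 15/7 = 2.1429 (rounded; the exact value 15/7 is used below)
lambda = (2*3*(15/7) - 8)/7 = 0.6939
Step 3: Compute optimal value.
f(x*) = 3*(15/7)^2 - 8*(15/7) = -3.3673


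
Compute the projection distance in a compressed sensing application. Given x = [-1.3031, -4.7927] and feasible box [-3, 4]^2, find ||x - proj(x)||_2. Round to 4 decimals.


Project each component onto [-3, 4].
clip(-1.3031) = -1.3031, clip(-4.7927) = -3.0
Projection = [-1.3031, -3.0]
Squared diffs: [0.0, 3.2138]
Distance = sqrt(3.2138) = 1.7927


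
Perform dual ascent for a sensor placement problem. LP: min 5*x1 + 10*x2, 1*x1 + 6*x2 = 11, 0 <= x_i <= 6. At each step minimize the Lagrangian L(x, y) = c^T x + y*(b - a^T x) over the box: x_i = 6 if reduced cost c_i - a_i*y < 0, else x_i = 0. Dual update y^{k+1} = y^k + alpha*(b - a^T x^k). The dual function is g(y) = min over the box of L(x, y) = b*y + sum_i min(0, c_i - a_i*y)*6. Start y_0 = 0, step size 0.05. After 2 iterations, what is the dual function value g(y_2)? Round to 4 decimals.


Dual ascent for LP: min 5*x1 + 10*x2, 1*x1 + 6*x2 = 11, 0 <= x_i <= 6
Step 1: y^k = 0.0, reduced costs: (5.0, 10.0)
  x^k = (0.0, 0.0), subgradient = b - a^T x = 11.0
  y^{k+1} = 0.0 + 0.05*11.0 = 0.55
Step 2: y^k = 0.55, reduced costs: (4.45, 6.7)
  x^k = (0.0, 0.0), subgradient = b - a^T x = 11.0
  y^{k+1} = 0.55 + 0.05*11.0 = 1.1
Dual objective at y_2 = 1.1: reduced costs (3.9, 3.4), box minimizer x = (0.0, 0.0)
g(y_2) = b*y + (c1 - a1*y)*x1 + (c2 - a2*y)*x2 = 11*1.1 + 3.9*0.0 + 3.4*0.0 = 12.1 + 0.0 + 0.0 = 12.1


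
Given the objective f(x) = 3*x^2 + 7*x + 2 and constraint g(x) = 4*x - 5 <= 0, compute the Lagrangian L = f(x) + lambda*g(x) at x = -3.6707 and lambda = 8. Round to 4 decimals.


Step 1: Evaluate f(x).
f(-3.6707) = 3*(-3.6707)^2 + 7*(-3.6707) + 2 = 16.7272
Step 2: Evaluate g(x).
g(-3.6707) = 4*-3.6707 - 5 = -19.6828
Step 3: Compute Lagrangian.
L = 16.7272 + 8*-19.6828 = -140.7352


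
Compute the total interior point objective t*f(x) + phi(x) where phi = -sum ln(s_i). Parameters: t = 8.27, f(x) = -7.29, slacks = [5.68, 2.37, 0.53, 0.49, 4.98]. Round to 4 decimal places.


Step 1: Compute log-barrier.
ln values: [1.737, 0.8629, -0.6349, -0.7133, 1.6054]
phi = -(1.737 + 0.8629 - 0.6349 - 0.7133 + 1.6054) = -2.857
Step 2: Compute augmented objective.
t*f(x) = 8.27*-7.29 = -60.2883
Total = -60.2883 - 2.857 = -63.1453


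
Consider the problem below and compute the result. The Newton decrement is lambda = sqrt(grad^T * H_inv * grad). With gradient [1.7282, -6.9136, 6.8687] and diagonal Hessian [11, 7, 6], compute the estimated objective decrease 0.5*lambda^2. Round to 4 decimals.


Step 1: H is diagonal, so H^(-1) * g = [0.1571, -0.9877, 1.1448].
Step 2: g^T H^(-1) g = sum_i g_i^2 / H_ii
  = (1.7282)^2/11 + (-6.9136)^2/7 + (6.8687)^2/6
  = 0.2715 + 6.8283 + 7.8632 = 14.963
Step 3: Objective decrease = 0.5 * g^T H^(-1) g = 7.4815


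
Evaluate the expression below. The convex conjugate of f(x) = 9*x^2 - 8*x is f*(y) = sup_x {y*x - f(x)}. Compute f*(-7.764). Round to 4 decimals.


f*(y) = sup_x {y*x - a*x^2 - b*x} = sup_x {(y-b)*x - a*x^2}
FOC: (y - b) - 2a*x = 0 => x* = (y - b)/(2a)
x* = (-7.764 + 8)/(2*9) = 0.0131
f*(-7.764) = (y-b)^2/(4a) = (-7.764 + 8)^2/(4*9)
= 0.0557/36 = 0.0015


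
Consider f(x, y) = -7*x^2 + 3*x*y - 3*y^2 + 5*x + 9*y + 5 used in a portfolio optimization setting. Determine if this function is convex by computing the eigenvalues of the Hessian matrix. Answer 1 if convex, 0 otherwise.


The Hessian of f(x,y) = -7*x^2 + 3*x*y - 3*y^2 + 5*x + 9*y + 5 is:
H = [[-14, 3], [3, -6]]
Trace = -14 - 6 = -20
Determinant = -14*-6 - (3)^2 = 75
Discriminant = (-20)^2 - 4*75 = 100.0
Eigenvalues: lambda_1 = -15.0, lambda_2 = -5.0
The function is not convex.

0


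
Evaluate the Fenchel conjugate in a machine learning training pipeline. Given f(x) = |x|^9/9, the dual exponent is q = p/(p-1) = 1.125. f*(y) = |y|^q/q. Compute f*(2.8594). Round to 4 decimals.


The conjugate exponent q satisfies 1/p + 1/q = 1.
p = 9, so q = 9/(9 - 1) = 1.125
|y|^q = 2.8594^1.125 = 3.2607
f*(2.8594) = 3.2607 / 1.125 = 2.8984


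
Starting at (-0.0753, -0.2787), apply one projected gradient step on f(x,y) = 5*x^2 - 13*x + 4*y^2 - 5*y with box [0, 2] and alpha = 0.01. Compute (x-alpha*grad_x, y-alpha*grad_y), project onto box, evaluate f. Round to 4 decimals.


Step 1: Compute gradient at (-0.0753, -0.2787).
grad_x = 2*5*-0.0753 - 13 = -13.753
grad_y = 2*4*-0.2787 - 5 = -7.2296
Step 2: Gradient step.
x_raw = -0.0753 - 0.01*-13.753 = 0.0622
y_raw = -0.2787 - 0.01*-7.2296 = -0.2064
Step 3: Project onto [0, 2].
x_proj = clip(0.0622) = 0.0622
y_proj = clip(-0.2064) = 0.0
Step 4: Evaluate f.
f(0.0622, 0.0) = -0.7896


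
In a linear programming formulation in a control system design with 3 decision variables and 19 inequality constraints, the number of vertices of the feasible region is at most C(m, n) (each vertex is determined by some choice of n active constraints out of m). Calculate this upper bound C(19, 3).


Each vertex corresponds to some choice of n active constraints out of m, so the number of vertices is at most C(m, n) = m! / (n!(m-n)!).
m = 19, n = 3
Numerator: 19 * 18 * 17
Denominator: 3! = 6
C(19, 3) = 969


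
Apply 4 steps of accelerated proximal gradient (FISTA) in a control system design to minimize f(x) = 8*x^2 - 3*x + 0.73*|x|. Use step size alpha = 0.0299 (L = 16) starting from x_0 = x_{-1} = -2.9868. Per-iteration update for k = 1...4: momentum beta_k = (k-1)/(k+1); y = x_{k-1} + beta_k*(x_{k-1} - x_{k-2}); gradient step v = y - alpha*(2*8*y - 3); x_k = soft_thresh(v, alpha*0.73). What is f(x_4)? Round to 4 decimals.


FISTA on f(x) = 8*x^2 - 3*x + 0.73*|x|
L = 16, alpha = 0.0299
Iteration 1: beta = 0.0, y = -2.9868 + 0.0*(-2.9868 + 2.9868) = -2.9868
  grad(y) = -50.7888, v = y - alpha*grad = -1.4682
  prox(v) = soft_thresh(-1.4682, 0.0218) = -1.4464
Iteration 2: beta = 0.3333, y = -1.4464 + 0.3333*(-1.4464 + 2.9868) = -0.9329
  grad(y) = -17.9267, v = y - alpha*grad = -0.3969
  prox(v) = soft_thresh(-0.3969, 0.0218) = -0.3751
Iteration 3: beta = 0.5, y = -0.3751 + 0.5*(-0.3751 + 1.4464) = 0.1606
  grad(y) = -0.4309, v = y - alpha*grad = 0.1735
  prox(v) = soft_thresh(0.1735, 0.0218) = 0.1516
Iteration 4: beta = 0.6, y = 0.1516 + 0.6*(0.1516 + 0.3751) = 0.4677
  grad(y) = 4.4824, v = y - alpha*grad = 0.3336
  prox(v) = soft_thresh(0.3336, 0.0218) = 0.3118
f(x_4) = 8*0.3118^2 - 3*0.3118 + 0.73*|0.3118| = 0.07


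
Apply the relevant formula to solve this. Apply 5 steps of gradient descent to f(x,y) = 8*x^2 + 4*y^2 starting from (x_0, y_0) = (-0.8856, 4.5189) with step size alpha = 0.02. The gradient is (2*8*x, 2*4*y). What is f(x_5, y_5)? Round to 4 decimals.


Gradient descent on f(x,y) = 8*x^2 + 4*y^2.
Starting point: (-0.8856, 4.5189), alpha = 0.02
Step 1: grad_x = 2*8*-0.8856 = -14.1696, grad_y = 2*4*4.5189 = 36.1512
  x_1 = -0.8856 - 0.02*-14.1696 = -0.6022
  y_1 = 4.5189 - 0.02*36.1512 = 3.7959
Step 2: grad_x = 2*8*-0.6022 = -9.6353, grad_y = 2*4*3.7959 = 30.367
  x_2 = -0.6022 - 0.02*-9.6353 = -0.4095
  y_2 = 3.7959 - 0.02*30.367 = 3.1885
Step 3: grad_x = 2*8*-0.4095 = -6.552, grad_y = 2*4*3.1885 = 25.5083
  x_3 = -0.4095 - 0.02*-6.552 = -0.2785
  y_3 = 3.1885 - 0.02*25.5083 = 2.6784
Step 4: grad_x = 2*8*-0.2785 = -4.4554, grad_y = 2*4*2.6784 = 21.427
  x_4 = -0.2785 - 0.02*-4.4554 = -0.1894
  y_4 = 2.6784 - 0.02*21.427 = 2.2498
Step 5: grad_x = 2*8*-0.1894 = -3.0297, grad_y = 2*4*2.2498 = 17.9986
  x_5 = -0.1894 - 0.02*-3.0297 = -0.1288
  y_5 = 2.2498 - 0.02*17.9986 = 1.8899
f(-0.1288, 1.8899) = 8*(-0.1288)^2 + 4*1.8899^2 = 14.4189


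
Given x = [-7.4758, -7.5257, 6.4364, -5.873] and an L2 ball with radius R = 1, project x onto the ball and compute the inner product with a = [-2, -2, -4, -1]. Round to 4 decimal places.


Step 1: Compute ||x|| (intermediates to 6 decimals).
||x|| = sqrt((-7.4758)^2 + (-7.5257)^2 + 6.4364^2 + (-5.873)^2) = 13.727459
Step 2: Project.
Since ||x|| > R, scale = R/||x|| = 1/13.727459 = 0.072847, proj(x) = scale * x
proj(x) = [-0.54459, -0.548225, 0.468872, -0.42783]
Step 3: Dot product.
a^T * proj(x) = -2*(-0.54459) - 2*(-0.548225) - 4*0.468872 - 1*(-0.42783) = 0.738


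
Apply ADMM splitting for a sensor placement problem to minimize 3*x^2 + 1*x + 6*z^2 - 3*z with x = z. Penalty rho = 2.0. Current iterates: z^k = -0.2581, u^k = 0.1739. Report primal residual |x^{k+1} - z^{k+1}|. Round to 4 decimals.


ADMM iteration with rho = 2.0, z^k = -0.2581, u^k = 0.1739
Step 1: x-update.
Minimize 3*x^2 + 1*x + (2.0/2)*(x + 0.2581 + 0.1739)^2
FOC: (2*3 + 2.0)*x = -1 + 2.0*(-0.2581 - 0.1739)
x^{k+1} = -0.233
Step 2: z-update.
Minimize 6*z^2 - 3*z + (2.0/2)*(-0.233 - z + 0.1739)^2
FOC: (2*6 + 2.0)*z = 3 + 2.0*(-0.233 + 0.1739)
z^{k+1} = 0.2058
Step 3: u-update.
u^{k+1} = 0.1739 - 0.233 - 0.2058 = -0.2649
Step 4: Primal residual = |-0.233 - 0.2058| = 0.4388


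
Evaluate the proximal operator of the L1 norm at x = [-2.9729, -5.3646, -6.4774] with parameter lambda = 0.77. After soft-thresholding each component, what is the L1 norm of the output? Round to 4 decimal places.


Soft-thresholding with lambda = 0.77:
prox(-2.9729) = sign(-2.9729)*max(|-2.9729| - 0.77, 0) = -2.2029
prox(-5.3646) = sign(-5.3646)*max(|-5.3646| - 0.77, 0) = -4.5946
prox(-6.4774) = sign(-6.4774)*max(|-6.4774| - 0.77, 0) = -5.7074
prox(x) = [-2.2029, -4.5946, -5.7074]
||prox(x)||_1 = 2.2029 + 4.5946 + 5.7074 = 12.5049


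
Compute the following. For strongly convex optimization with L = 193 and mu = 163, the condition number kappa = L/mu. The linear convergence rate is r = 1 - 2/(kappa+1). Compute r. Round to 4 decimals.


Step 1: Compute the condition number.
kappa = L/mu = 193/163 = 1.184
Step 2: Compute the convergence rate.
r = 1 - 2/(kappa + 1) = 1 - 2*mu/(L + mu) = (L - mu)/(L + mu) = 30/356 = 0.0843


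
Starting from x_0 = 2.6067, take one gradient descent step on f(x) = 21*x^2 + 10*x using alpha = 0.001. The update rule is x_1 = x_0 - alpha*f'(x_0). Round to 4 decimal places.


We compute the gradient at x_0 and apply the update.
f'(x) = 42*x + 10
f'(2.6067) = 42*2.6067 + 10 = 119.4814
x_1 = 2.6067 - 0.001*119.4814 = 2.4872


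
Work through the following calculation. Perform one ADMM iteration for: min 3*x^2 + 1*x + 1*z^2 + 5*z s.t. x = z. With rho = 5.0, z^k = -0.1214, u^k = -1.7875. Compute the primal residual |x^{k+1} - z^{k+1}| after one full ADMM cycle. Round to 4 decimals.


ADMM iteration with rho = 5.0, z^k = -0.1214, u^k = -1.7875
Step 1: x-update.
Minimize 3*x^2 + 1*x + (5.0/2)*(x + 0.1214 - 1.7875)^2
FOC: (2*3 + 5.0)*x = -1 + 5.0*(-0.1214 + 1.7875)
x^{k+1} = 0.6664
Step 2: z-update.
Minimize 1*z^2 + 5*z + (5.0/2)*(0.6664 - z - 1.7875)^2
FOC: (2*1 + 5.0)*z = -5 + 5.0*(0.6664 - 1.7875)
z^{k+1} = -1.5151
Step 3: u-update.
u^{k+1} = -1.7875 + 0.6664 + 1.5151 = 0.394
Step 4: Primal residual = |0.6664 + 1.5151| = 2.1815


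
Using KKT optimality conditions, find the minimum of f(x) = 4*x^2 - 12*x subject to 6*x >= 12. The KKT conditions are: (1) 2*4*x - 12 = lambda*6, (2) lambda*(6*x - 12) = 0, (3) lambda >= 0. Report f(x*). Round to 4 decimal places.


Step 1: Try lambda = 0 (constraint inactive).
x_unc = 12/(2*4) = 1.5
Check: 6*1.5 = 9.0 < 12 -- violated!
Step 2: Constraint must be active: 6*x = 12
x* = 12/6 = 2.0
lambda = (2*4*2.0 - 12)/6 = 0.6667
Step 3: Compute optimal value.
f(x*) = 4*2.0^2 - 12*2.0 = -8.0


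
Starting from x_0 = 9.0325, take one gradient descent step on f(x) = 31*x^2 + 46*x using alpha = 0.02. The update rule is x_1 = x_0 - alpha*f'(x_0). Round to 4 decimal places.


We compute the gradient at x_0 and apply the update.
f'(x) = 62*x + 46
f'(9.0325) = 62*9.0325 + 46 = 606.015
x_1 = 9.0325 - 0.02*606.015 = -3.0878


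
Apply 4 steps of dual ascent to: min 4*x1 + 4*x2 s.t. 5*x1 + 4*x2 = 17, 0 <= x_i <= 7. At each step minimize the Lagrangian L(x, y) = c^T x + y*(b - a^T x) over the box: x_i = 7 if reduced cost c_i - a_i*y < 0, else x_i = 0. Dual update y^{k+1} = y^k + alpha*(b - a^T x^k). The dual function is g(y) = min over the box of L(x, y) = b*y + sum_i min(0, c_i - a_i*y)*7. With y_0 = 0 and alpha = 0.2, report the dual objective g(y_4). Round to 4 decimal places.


Dual ascent for LP: min 4*x1 + 4*x2, 5*x1 + 4*x2 = 17, 0 <= x_i <= 7
Step 1: y^k = 0.0, reduced costs: (4.0, 4.0)
  x^k = (0.0, 0.0), subgradient = b - a^T x = 17.0
  y^{k+1} = 0.0 + 0.2*17.0 = 3.4
Step 2: y^k = 3.4, reduced costs: (-13.0, -9.6)
  x^k = (7.0, 7.0), subgradient = b - a^T x = -46.0
  y^{k+1} = 3.4 + 0.2*-46.0 = -5.8
Step 3: y^k = -5.8, reduced costs: (33.0, 27.2)
  x^k = (0.0, 0.0), subgradient = b - a^T x = 17.0
  y^{k+1} = -5.8 + 0.2*17.0 = -2.4
Step 4: y^k = -2.4, reduced costs: (16.0, 13.6)
  x^k = (0.0, 0.0), subgradient = b - a^T x = 17.0
  y^{k+1} = -2.4 + 0.2*17.0 = 1.0
Dual objective at y_4 = 1.0: reduced costs (-1.0, 0.0), box minimizer x = (7.0, 0.0)
g(y_4) = b*y + (c1 - a1*y)*x1 + (c2 - a2*y)*x2 = 17*1.0 + (-1.0)*7.0 + 0.0*0.0 = 17.0 - 7.0 + 0.0 = 10.0


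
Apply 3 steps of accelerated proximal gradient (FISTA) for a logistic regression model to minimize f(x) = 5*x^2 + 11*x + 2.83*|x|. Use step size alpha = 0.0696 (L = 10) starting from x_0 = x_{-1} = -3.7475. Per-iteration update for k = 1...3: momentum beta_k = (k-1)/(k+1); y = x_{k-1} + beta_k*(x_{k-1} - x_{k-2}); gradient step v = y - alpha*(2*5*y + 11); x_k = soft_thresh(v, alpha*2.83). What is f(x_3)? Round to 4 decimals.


FISTA on f(x) = 5*x^2 + 11*x + 2.83*|x|
L = 10, alpha = 0.0696
Iteration 1: beta = 0.0, y = -3.7475 + 0.0*(-3.7475 + 3.7475) = -3.7475
  grad(y) = -26.475, v = y - alpha*grad = -1.9048
  prox(v) = soft_thresh(-1.9048, 0.197) = -1.7079
Iteration 2: beta = 0.3333, y = -1.7079 + 0.3333*(-1.7079 + 3.7475) = -1.028
  grad(y) = 0.72, v = y - alpha*grad = -1.0781
  prox(v) = soft_thresh(-1.0781, 0.197) = -0.8811
Iteration 3: beta = 0.5, y = -0.8811 + 0.5*(-0.8811 + 1.7079) = -0.4678
  grad(y) = 6.3222, v = y - alpha*grad = -0.9078
  prox(v) = soft_thresh(-0.9078, 0.197) = -0.7108
f(x_3) = 5*(-0.7108)^2 + 11*(-0.7108) + 2.83*|-0.7108| = -3.2811


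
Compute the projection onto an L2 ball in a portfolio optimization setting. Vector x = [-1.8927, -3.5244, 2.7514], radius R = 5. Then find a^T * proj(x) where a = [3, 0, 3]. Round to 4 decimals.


Step 1: Compute ||x|| (intermediates to 6 decimals).
||x|| = sqrt((-1.8927)^2 + (-3.5244)^2 + 2.7514^2) = 4.855297
Step 2: Project.
Since ||x|| <= R, proj = x (no scaling needed).
proj(x) = [-1.8927, -3.5244, 2.7514]
Step 3: Dot product.
a^T * proj(x) = 3*(-1.8927) + 0*(-3.5244) + 3*2.7514 = 2.5761


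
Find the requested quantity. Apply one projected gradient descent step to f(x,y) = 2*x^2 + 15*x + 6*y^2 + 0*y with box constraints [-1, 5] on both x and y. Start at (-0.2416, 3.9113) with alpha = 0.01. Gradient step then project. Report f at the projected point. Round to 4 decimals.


Step 1: Compute gradient at (-0.2416, 3.9113).
grad_x = 2*2*-0.2416 + 15 = 14.0336
grad_y = 2*6*3.9113 + 0 = 46.9356
Step 2: Gradient step.
x_raw = -0.2416 - 0.01*14.0336 = -0.3819
y_raw = 3.9113 - 0.01*46.9356 = 3.4419
Step 3: Project onto [-1, 5].
x_proj = clip(-0.3819) = -0.3819
y_proj = clip(3.4419) = 3.4419
Step 4: Evaluate f.
f(-0.3819, 3.4419) = 65.6446


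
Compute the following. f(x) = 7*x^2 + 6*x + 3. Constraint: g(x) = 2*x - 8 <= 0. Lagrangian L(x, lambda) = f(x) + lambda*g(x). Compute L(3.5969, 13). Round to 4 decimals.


Step 1: Evaluate f(x).
f(3.5969) = 7*3.5969^2 + 6*3.5969 + 3 = 115.1452
Step 2: Evaluate g(x).
g(3.5969) = 2*3.5969 - 8 = -0.8062
Step 3: Compute Lagrangian.
L = 115.1452 + 13*-0.8062 = 104.6646


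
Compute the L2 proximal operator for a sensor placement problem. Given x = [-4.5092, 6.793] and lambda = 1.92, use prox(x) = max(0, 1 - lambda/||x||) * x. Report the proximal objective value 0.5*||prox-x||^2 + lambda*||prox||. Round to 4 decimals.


Step 1: Compute ||x||.
||x|| = 8.1534
Step 2: Compute scaling factor.
scale = max(0, 1 - 1.92/8.1534) = 0.7645
Step 3: prox(x) = [-3.4474, 5.1934]
||prox(x)|| = 6.2334
Step 4: Proximal objective.
0.5*||prox-x||^2 = 1.8432
lambda*||prox|| = 11.9681
Total = 13.8113


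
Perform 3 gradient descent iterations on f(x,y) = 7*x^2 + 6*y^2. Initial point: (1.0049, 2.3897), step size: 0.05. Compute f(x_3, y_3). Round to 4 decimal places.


Gradient descent on f(x,y) = 7*x^2 + 6*y^2.
Starting point: (1.0049, 2.3897), alpha = 0.05
Step 1: grad_x = 2*7*1.0049 = 14.0686, grad_y = 2*6*2.3897 = 28.6764
  x_1 = 1.0049 - 0.05*14.0686 = 0.3015
  y_1 = 2.3897 - 0.05*28.6764 = 0.9559
Step 2: grad_x = 2*7*0.3015 = 4.2206, grad_y = 2*6*0.9559 = 11.4706
  x_2 = 0.3015 - 0.05*4.2206 = 0.0904
  y_2 = 0.9559 - 0.05*11.4706 = 0.3824
Step 3: grad_x = 2*7*0.0904 = 1.2662, grad_y = 2*6*0.3824 = 4.5882
  x_3 = 0.0904 - 0.05*1.2662 = 0.0271
  y_3 = 0.3824 - 0.05*4.5882 = 0.1529
f(0.0271, 0.1529) = 7*0.0271^2 + 6*0.1529^2 = 0.1455


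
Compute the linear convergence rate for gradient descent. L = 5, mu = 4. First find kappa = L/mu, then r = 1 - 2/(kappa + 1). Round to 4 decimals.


Step 1: Compute the condition number.
kappa = L/mu = 5/4 = 1.25
Step 2: Compute the convergence rate.
r = 1 - 2/(kappa + 1) = 1 - 2*mu/(L + mu) = (L - mu)/(L + mu) = 1/9 = 0.1111


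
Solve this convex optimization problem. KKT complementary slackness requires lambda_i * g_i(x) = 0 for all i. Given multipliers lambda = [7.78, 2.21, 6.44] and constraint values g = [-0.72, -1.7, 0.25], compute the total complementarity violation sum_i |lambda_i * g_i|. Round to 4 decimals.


KKT complementary slackness check:
lambda_1 * g_1 = 7.78 * -0.72 = -5.6016
lambda_2 * g_2 = 2.21 * -1.7 = -3.757
lambda_3 * g_3 = 6.44 * 0.25 = 1.61
Total violation = 5.6016 + 3.757 + 1.61 = 10.9686


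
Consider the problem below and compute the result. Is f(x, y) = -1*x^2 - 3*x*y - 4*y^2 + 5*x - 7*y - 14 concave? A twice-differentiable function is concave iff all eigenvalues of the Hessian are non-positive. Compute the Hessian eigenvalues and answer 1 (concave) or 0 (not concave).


The Hessian of f(x,y) = -1*x^2 - 3*x*y - 4*y^2 + 5*x - 7*y - 14 is:
H = [[-2, -3], [-3, -8]]
Trace = -2 - 8 = -10
Determinant = -2*-8 - (-3)^2 = 7
Discriminant = (-10)^2 - 4*7 = 72.0
Eigenvalues: lambda_1 = -9.2426, lambda_2 = -0.7574
The function is concave.

1


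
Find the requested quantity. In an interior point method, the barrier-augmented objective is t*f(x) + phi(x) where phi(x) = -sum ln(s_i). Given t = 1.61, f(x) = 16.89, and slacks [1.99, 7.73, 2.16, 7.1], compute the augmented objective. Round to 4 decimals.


Step 1: Compute log-barrier.
ln values: [0.6881, 2.0451, 0.7701, 1.9601]
phi = -(0.6881 + 2.0451 + 0.7701 + 1.9601) = -5.4634
Step 2: Compute augmented objective.
t*f(x) = 1.61*16.89 = 27.1929
Total = 27.1929 - 5.4634 = 21.7295


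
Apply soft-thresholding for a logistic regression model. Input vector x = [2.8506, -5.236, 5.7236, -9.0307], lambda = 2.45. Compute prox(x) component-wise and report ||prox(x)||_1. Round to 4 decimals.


Soft-thresholding with lambda = 2.45:
prox(2.8506) = sign(2.8506)*max(|2.8506| - 2.45, 0) = 0.4006
prox(-5.236) = sign(-5.236)*max(|-5.236| - 2.45, 0) = -2.786
prox(5.7236) = sign(5.7236)*max(|5.7236| - 2.45, 0) = 3.2736
prox(-9.0307) = sign(-9.0307)*max(|-9.0307| - 2.45, 0) = -6.5807
prox(x) = [0.4006, -2.786, 3.2736, -6.5807]
||prox(x)||_1 = 0.4006 + 2.786 + 3.2736 + 6.5807 = 13.0409
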